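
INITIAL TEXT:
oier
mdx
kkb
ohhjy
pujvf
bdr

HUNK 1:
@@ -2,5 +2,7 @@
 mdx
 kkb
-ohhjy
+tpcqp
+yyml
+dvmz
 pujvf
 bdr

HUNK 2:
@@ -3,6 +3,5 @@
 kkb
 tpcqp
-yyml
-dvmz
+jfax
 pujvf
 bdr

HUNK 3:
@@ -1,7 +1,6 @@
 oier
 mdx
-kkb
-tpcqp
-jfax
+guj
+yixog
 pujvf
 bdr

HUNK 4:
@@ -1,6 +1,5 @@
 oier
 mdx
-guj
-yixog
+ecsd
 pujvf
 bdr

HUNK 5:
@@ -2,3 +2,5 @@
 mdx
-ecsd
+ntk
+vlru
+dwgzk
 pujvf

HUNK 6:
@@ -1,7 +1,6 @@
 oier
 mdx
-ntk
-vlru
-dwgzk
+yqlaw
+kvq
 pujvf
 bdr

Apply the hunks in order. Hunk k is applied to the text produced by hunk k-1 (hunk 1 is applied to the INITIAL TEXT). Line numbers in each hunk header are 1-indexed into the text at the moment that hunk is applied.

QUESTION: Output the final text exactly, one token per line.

Hunk 1: at line 2 remove [ohhjy] add [tpcqp,yyml,dvmz] -> 8 lines: oier mdx kkb tpcqp yyml dvmz pujvf bdr
Hunk 2: at line 3 remove [yyml,dvmz] add [jfax] -> 7 lines: oier mdx kkb tpcqp jfax pujvf bdr
Hunk 3: at line 1 remove [kkb,tpcqp,jfax] add [guj,yixog] -> 6 lines: oier mdx guj yixog pujvf bdr
Hunk 4: at line 1 remove [guj,yixog] add [ecsd] -> 5 lines: oier mdx ecsd pujvf bdr
Hunk 5: at line 2 remove [ecsd] add [ntk,vlru,dwgzk] -> 7 lines: oier mdx ntk vlru dwgzk pujvf bdr
Hunk 6: at line 1 remove [ntk,vlru,dwgzk] add [yqlaw,kvq] -> 6 lines: oier mdx yqlaw kvq pujvf bdr

Answer: oier
mdx
yqlaw
kvq
pujvf
bdr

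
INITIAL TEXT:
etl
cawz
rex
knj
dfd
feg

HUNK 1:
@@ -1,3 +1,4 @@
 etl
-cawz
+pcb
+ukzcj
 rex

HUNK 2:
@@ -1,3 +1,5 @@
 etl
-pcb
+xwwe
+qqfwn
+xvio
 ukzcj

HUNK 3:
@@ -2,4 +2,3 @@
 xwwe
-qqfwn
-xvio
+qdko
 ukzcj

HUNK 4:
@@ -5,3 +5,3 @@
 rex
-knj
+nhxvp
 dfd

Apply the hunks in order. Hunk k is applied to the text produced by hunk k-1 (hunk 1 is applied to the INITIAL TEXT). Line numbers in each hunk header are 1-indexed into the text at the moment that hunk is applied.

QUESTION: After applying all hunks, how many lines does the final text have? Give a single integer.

Answer: 8

Derivation:
Hunk 1: at line 1 remove [cawz] add [pcb,ukzcj] -> 7 lines: etl pcb ukzcj rex knj dfd feg
Hunk 2: at line 1 remove [pcb] add [xwwe,qqfwn,xvio] -> 9 lines: etl xwwe qqfwn xvio ukzcj rex knj dfd feg
Hunk 3: at line 2 remove [qqfwn,xvio] add [qdko] -> 8 lines: etl xwwe qdko ukzcj rex knj dfd feg
Hunk 4: at line 5 remove [knj] add [nhxvp] -> 8 lines: etl xwwe qdko ukzcj rex nhxvp dfd feg
Final line count: 8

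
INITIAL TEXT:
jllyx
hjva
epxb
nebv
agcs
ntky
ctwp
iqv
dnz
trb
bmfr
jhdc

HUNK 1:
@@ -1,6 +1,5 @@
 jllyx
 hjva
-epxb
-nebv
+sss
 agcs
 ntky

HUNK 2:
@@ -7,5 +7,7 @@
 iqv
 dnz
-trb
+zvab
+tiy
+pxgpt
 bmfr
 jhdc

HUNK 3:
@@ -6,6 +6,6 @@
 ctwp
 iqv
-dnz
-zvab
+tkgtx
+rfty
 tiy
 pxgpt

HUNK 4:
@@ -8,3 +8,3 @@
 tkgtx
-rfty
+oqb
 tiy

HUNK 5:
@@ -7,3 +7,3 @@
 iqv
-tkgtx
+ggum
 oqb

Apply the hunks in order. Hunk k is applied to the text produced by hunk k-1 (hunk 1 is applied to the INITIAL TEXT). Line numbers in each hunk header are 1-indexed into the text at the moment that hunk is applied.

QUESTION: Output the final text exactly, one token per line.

Hunk 1: at line 1 remove [epxb,nebv] add [sss] -> 11 lines: jllyx hjva sss agcs ntky ctwp iqv dnz trb bmfr jhdc
Hunk 2: at line 7 remove [trb] add [zvab,tiy,pxgpt] -> 13 lines: jllyx hjva sss agcs ntky ctwp iqv dnz zvab tiy pxgpt bmfr jhdc
Hunk 3: at line 6 remove [dnz,zvab] add [tkgtx,rfty] -> 13 lines: jllyx hjva sss agcs ntky ctwp iqv tkgtx rfty tiy pxgpt bmfr jhdc
Hunk 4: at line 8 remove [rfty] add [oqb] -> 13 lines: jllyx hjva sss agcs ntky ctwp iqv tkgtx oqb tiy pxgpt bmfr jhdc
Hunk 5: at line 7 remove [tkgtx] add [ggum] -> 13 lines: jllyx hjva sss agcs ntky ctwp iqv ggum oqb tiy pxgpt bmfr jhdc

Answer: jllyx
hjva
sss
agcs
ntky
ctwp
iqv
ggum
oqb
tiy
pxgpt
bmfr
jhdc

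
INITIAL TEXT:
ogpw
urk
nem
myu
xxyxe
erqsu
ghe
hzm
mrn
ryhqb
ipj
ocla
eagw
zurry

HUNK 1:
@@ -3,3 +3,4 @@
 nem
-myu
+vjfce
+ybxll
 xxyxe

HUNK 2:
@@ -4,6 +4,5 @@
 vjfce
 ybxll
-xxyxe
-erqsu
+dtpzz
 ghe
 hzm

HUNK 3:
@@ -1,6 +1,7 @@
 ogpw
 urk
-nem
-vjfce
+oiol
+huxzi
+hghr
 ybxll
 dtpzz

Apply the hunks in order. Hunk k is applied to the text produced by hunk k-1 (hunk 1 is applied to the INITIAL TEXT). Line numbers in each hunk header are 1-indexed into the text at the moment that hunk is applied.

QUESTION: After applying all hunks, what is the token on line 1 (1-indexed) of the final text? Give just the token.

Answer: ogpw

Derivation:
Hunk 1: at line 3 remove [myu] add [vjfce,ybxll] -> 15 lines: ogpw urk nem vjfce ybxll xxyxe erqsu ghe hzm mrn ryhqb ipj ocla eagw zurry
Hunk 2: at line 4 remove [xxyxe,erqsu] add [dtpzz] -> 14 lines: ogpw urk nem vjfce ybxll dtpzz ghe hzm mrn ryhqb ipj ocla eagw zurry
Hunk 3: at line 1 remove [nem,vjfce] add [oiol,huxzi,hghr] -> 15 lines: ogpw urk oiol huxzi hghr ybxll dtpzz ghe hzm mrn ryhqb ipj ocla eagw zurry
Final line 1: ogpw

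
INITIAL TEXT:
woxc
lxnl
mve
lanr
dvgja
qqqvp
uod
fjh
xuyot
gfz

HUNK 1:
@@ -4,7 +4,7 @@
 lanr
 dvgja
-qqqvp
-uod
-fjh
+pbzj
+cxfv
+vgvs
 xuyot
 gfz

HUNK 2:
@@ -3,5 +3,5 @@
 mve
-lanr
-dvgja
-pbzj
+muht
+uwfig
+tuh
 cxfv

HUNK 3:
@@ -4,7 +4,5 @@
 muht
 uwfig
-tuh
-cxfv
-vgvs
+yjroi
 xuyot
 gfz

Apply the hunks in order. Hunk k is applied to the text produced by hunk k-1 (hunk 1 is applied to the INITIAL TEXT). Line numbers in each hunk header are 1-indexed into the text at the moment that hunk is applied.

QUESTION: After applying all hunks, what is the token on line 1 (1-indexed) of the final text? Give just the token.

Hunk 1: at line 4 remove [qqqvp,uod,fjh] add [pbzj,cxfv,vgvs] -> 10 lines: woxc lxnl mve lanr dvgja pbzj cxfv vgvs xuyot gfz
Hunk 2: at line 3 remove [lanr,dvgja,pbzj] add [muht,uwfig,tuh] -> 10 lines: woxc lxnl mve muht uwfig tuh cxfv vgvs xuyot gfz
Hunk 3: at line 4 remove [tuh,cxfv,vgvs] add [yjroi] -> 8 lines: woxc lxnl mve muht uwfig yjroi xuyot gfz
Final line 1: woxc

Answer: woxc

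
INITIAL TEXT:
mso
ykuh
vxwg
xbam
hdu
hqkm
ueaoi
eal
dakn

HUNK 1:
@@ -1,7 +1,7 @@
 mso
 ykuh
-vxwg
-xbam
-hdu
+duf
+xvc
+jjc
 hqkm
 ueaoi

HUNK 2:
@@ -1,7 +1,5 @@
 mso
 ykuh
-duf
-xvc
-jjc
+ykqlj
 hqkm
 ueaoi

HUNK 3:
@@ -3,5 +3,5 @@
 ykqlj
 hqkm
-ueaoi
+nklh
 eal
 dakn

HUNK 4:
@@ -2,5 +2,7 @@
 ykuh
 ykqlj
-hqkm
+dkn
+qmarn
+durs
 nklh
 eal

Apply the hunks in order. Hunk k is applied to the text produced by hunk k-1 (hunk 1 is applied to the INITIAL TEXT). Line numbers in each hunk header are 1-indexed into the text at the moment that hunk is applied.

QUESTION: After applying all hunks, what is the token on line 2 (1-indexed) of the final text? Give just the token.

Answer: ykuh

Derivation:
Hunk 1: at line 1 remove [vxwg,xbam,hdu] add [duf,xvc,jjc] -> 9 lines: mso ykuh duf xvc jjc hqkm ueaoi eal dakn
Hunk 2: at line 1 remove [duf,xvc,jjc] add [ykqlj] -> 7 lines: mso ykuh ykqlj hqkm ueaoi eal dakn
Hunk 3: at line 3 remove [ueaoi] add [nklh] -> 7 lines: mso ykuh ykqlj hqkm nklh eal dakn
Hunk 4: at line 2 remove [hqkm] add [dkn,qmarn,durs] -> 9 lines: mso ykuh ykqlj dkn qmarn durs nklh eal dakn
Final line 2: ykuh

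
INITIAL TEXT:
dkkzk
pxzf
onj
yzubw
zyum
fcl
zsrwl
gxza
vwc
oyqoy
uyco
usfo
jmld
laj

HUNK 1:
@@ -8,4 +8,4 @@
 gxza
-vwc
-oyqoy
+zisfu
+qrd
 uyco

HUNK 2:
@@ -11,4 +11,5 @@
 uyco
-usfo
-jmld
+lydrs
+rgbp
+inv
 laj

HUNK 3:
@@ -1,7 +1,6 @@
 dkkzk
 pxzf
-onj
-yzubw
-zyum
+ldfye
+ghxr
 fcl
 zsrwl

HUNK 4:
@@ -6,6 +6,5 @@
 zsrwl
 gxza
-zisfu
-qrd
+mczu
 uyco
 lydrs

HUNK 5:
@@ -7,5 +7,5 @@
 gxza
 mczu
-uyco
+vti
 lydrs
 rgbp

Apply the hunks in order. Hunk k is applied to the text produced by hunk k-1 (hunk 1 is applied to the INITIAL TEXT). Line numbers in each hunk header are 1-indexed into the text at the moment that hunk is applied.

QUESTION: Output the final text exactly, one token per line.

Hunk 1: at line 8 remove [vwc,oyqoy] add [zisfu,qrd] -> 14 lines: dkkzk pxzf onj yzubw zyum fcl zsrwl gxza zisfu qrd uyco usfo jmld laj
Hunk 2: at line 11 remove [usfo,jmld] add [lydrs,rgbp,inv] -> 15 lines: dkkzk pxzf onj yzubw zyum fcl zsrwl gxza zisfu qrd uyco lydrs rgbp inv laj
Hunk 3: at line 1 remove [onj,yzubw,zyum] add [ldfye,ghxr] -> 14 lines: dkkzk pxzf ldfye ghxr fcl zsrwl gxza zisfu qrd uyco lydrs rgbp inv laj
Hunk 4: at line 6 remove [zisfu,qrd] add [mczu] -> 13 lines: dkkzk pxzf ldfye ghxr fcl zsrwl gxza mczu uyco lydrs rgbp inv laj
Hunk 5: at line 7 remove [uyco] add [vti] -> 13 lines: dkkzk pxzf ldfye ghxr fcl zsrwl gxza mczu vti lydrs rgbp inv laj

Answer: dkkzk
pxzf
ldfye
ghxr
fcl
zsrwl
gxza
mczu
vti
lydrs
rgbp
inv
laj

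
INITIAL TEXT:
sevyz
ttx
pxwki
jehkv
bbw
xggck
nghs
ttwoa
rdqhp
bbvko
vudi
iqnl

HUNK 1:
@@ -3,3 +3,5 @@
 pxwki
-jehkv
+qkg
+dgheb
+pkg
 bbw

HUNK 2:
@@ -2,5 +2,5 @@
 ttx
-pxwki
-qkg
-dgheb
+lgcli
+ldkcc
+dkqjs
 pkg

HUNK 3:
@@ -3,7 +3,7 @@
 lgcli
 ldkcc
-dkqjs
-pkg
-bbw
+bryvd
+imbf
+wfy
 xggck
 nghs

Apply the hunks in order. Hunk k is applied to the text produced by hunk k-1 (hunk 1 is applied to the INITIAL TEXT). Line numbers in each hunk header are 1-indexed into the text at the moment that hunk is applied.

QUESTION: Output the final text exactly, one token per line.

Hunk 1: at line 3 remove [jehkv] add [qkg,dgheb,pkg] -> 14 lines: sevyz ttx pxwki qkg dgheb pkg bbw xggck nghs ttwoa rdqhp bbvko vudi iqnl
Hunk 2: at line 2 remove [pxwki,qkg,dgheb] add [lgcli,ldkcc,dkqjs] -> 14 lines: sevyz ttx lgcli ldkcc dkqjs pkg bbw xggck nghs ttwoa rdqhp bbvko vudi iqnl
Hunk 3: at line 3 remove [dkqjs,pkg,bbw] add [bryvd,imbf,wfy] -> 14 lines: sevyz ttx lgcli ldkcc bryvd imbf wfy xggck nghs ttwoa rdqhp bbvko vudi iqnl

Answer: sevyz
ttx
lgcli
ldkcc
bryvd
imbf
wfy
xggck
nghs
ttwoa
rdqhp
bbvko
vudi
iqnl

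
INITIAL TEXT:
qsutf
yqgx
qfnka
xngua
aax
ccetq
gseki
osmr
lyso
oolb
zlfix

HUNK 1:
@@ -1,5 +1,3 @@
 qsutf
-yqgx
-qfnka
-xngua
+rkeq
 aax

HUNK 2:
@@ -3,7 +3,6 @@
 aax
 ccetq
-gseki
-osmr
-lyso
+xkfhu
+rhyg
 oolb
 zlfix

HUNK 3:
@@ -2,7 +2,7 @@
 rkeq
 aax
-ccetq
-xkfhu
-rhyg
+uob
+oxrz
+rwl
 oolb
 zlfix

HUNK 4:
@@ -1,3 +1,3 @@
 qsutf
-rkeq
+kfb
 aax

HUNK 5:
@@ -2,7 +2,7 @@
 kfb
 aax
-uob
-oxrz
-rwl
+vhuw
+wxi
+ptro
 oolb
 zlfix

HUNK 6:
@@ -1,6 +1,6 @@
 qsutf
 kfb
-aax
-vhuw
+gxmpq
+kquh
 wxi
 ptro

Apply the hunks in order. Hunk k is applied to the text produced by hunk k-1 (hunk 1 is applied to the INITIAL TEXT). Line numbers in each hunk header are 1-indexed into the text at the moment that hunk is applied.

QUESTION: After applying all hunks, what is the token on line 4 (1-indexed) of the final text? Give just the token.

Hunk 1: at line 1 remove [yqgx,qfnka,xngua] add [rkeq] -> 9 lines: qsutf rkeq aax ccetq gseki osmr lyso oolb zlfix
Hunk 2: at line 3 remove [gseki,osmr,lyso] add [xkfhu,rhyg] -> 8 lines: qsutf rkeq aax ccetq xkfhu rhyg oolb zlfix
Hunk 3: at line 2 remove [ccetq,xkfhu,rhyg] add [uob,oxrz,rwl] -> 8 lines: qsutf rkeq aax uob oxrz rwl oolb zlfix
Hunk 4: at line 1 remove [rkeq] add [kfb] -> 8 lines: qsutf kfb aax uob oxrz rwl oolb zlfix
Hunk 5: at line 2 remove [uob,oxrz,rwl] add [vhuw,wxi,ptro] -> 8 lines: qsutf kfb aax vhuw wxi ptro oolb zlfix
Hunk 6: at line 1 remove [aax,vhuw] add [gxmpq,kquh] -> 8 lines: qsutf kfb gxmpq kquh wxi ptro oolb zlfix
Final line 4: kquh

Answer: kquh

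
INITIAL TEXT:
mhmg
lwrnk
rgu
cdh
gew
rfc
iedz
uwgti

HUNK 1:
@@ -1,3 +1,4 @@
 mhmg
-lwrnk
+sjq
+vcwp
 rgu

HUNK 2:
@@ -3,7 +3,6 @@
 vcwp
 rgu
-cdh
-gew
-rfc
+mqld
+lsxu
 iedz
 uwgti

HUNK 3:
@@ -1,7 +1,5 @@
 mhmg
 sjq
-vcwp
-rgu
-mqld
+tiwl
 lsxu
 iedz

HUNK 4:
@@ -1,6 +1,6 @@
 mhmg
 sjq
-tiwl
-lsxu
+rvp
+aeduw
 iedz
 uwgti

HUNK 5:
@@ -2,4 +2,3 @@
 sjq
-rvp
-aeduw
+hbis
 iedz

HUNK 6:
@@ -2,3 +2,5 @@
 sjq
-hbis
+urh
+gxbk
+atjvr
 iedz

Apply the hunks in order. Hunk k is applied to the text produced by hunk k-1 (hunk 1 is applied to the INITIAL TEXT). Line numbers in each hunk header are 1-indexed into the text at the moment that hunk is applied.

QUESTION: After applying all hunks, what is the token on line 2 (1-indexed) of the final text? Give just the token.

Hunk 1: at line 1 remove [lwrnk] add [sjq,vcwp] -> 9 lines: mhmg sjq vcwp rgu cdh gew rfc iedz uwgti
Hunk 2: at line 3 remove [cdh,gew,rfc] add [mqld,lsxu] -> 8 lines: mhmg sjq vcwp rgu mqld lsxu iedz uwgti
Hunk 3: at line 1 remove [vcwp,rgu,mqld] add [tiwl] -> 6 lines: mhmg sjq tiwl lsxu iedz uwgti
Hunk 4: at line 1 remove [tiwl,lsxu] add [rvp,aeduw] -> 6 lines: mhmg sjq rvp aeduw iedz uwgti
Hunk 5: at line 2 remove [rvp,aeduw] add [hbis] -> 5 lines: mhmg sjq hbis iedz uwgti
Hunk 6: at line 2 remove [hbis] add [urh,gxbk,atjvr] -> 7 lines: mhmg sjq urh gxbk atjvr iedz uwgti
Final line 2: sjq

Answer: sjq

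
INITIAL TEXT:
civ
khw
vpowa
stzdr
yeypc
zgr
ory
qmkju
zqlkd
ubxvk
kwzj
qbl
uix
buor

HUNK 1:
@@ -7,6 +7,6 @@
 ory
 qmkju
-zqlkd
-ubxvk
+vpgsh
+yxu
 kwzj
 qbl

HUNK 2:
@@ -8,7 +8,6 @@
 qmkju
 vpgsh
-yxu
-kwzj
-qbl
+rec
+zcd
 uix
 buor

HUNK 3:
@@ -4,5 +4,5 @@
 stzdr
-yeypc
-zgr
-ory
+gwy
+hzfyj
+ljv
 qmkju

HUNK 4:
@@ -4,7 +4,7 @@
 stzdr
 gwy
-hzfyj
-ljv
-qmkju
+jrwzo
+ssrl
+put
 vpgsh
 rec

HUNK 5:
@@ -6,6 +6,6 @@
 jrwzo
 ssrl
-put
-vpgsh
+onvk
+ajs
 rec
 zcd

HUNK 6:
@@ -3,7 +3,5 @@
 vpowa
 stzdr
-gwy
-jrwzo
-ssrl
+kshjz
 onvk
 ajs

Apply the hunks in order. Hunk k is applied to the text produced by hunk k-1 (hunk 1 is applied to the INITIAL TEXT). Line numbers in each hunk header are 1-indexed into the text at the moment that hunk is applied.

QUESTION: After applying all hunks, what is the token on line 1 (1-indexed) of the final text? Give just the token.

Hunk 1: at line 7 remove [zqlkd,ubxvk] add [vpgsh,yxu] -> 14 lines: civ khw vpowa stzdr yeypc zgr ory qmkju vpgsh yxu kwzj qbl uix buor
Hunk 2: at line 8 remove [yxu,kwzj,qbl] add [rec,zcd] -> 13 lines: civ khw vpowa stzdr yeypc zgr ory qmkju vpgsh rec zcd uix buor
Hunk 3: at line 4 remove [yeypc,zgr,ory] add [gwy,hzfyj,ljv] -> 13 lines: civ khw vpowa stzdr gwy hzfyj ljv qmkju vpgsh rec zcd uix buor
Hunk 4: at line 4 remove [hzfyj,ljv,qmkju] add [jrwzo,ssrl,put] -> 13 lines: civ khw vpowa stzdr gwy jrwzo ssrl put vpgsh rec zcd uix buor
Hunk 5: at line 6 remove [put,vpgsh] add [onvk,ajs] -> 13 lines: civ khw vpowa stzdr gwy jrwzo ssrl onvk ajs rec zcd uix buor
Hunk 6: at line 3 remove [gwy,jrwzo,ssrl] add [kshjz] -> 11 lines: civ khw vpowa stzdr kshjz onvk ajs rec zcd uix buor
Final line 1: civ

Answer: civ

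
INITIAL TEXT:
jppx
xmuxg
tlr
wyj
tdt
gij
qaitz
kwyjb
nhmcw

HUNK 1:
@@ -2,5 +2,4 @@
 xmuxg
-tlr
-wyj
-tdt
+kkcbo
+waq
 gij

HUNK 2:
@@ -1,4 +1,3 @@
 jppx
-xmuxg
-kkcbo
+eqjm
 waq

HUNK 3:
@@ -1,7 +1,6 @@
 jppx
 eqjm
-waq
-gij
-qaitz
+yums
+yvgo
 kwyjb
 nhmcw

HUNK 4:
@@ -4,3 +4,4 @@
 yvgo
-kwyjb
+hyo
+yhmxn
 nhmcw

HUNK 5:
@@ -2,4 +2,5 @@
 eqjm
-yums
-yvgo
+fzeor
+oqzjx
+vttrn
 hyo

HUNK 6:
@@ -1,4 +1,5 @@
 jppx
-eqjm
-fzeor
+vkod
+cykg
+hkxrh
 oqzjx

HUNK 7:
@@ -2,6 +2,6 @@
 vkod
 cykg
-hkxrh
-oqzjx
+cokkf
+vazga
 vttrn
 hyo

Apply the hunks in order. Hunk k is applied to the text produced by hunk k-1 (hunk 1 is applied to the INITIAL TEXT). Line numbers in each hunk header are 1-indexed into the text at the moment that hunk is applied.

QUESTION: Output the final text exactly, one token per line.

Hunk 1: at line 2 remove [tlr,wyj,tdt] add [kkcbo,waq] -> 8 lines: jppx xmuxg kkcbo waq gij qaitz kwyjb nhmcw
Hunk 2: at line 1 remove [xmuxg,kkcbo] add [eqjm] -> 7 lines: jppx eqjm waq gij qaitz kwyjb nhmcw
Hunk 3: at line 1 remove [waq,gij,qaitz] add [yums,yvgo] -> 6 lines: jppx eqjm yums yvgo kwyjb nhmcw
Hunk 4: at line 4 remove [kwyjb] add [hyo,yhmxn] -> 7 lines: jppx eqjm yums yvgo hyo yhmxn nhmcw
Hunk 5: at line 2 remove [yums,yvgo] add [fzeor,oqzjx,vttrn] -> 8 lines: jppx eqjm fzeor oqzjx vttrn hyo yhmxn nhmcw
Hunk 6: at line 1 remove [eqjm,fzeor] add [vkod,cykg,hkxrh] -> 9 lines: jppx vkod cykg hkxrh oqzjx vttrn hyo yhmxn nhmcw
Hunk 7: at line 2 remove [hkxrh,oqzjx] add [cokkf,vazga] -> 9 lines: jppx vkod cykg cokkf vazga vttrn hyo yhmxn nhmcw

Answer: jppx
vkod
cykg
cokkf
vazga
vttrn
hyo
yhmxn
nhmcw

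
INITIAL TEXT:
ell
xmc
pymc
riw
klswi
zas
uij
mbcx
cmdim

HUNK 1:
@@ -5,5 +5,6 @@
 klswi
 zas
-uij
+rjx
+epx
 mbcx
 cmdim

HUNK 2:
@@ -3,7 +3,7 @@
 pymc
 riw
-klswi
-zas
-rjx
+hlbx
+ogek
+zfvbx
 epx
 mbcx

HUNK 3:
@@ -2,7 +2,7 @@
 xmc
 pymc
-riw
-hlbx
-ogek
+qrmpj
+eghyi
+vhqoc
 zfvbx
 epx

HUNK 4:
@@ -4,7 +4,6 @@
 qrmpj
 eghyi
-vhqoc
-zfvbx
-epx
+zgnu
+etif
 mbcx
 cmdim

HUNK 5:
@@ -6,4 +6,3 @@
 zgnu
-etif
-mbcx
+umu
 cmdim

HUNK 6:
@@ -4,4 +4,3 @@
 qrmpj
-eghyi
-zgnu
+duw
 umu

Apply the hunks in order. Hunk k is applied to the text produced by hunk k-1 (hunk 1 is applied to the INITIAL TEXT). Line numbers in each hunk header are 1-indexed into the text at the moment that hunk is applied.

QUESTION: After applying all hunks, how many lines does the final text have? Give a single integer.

Hunk 1: at line 5 remove [uij] add [rjx,epx] -> 10 lines: ell xmc pymc riw klswi zas rjx epx mbcx cmdim
Hunk 2: at line 3 remove [klswi,zas,rjx] add [hlbx,ogek,zfvbx] -> 10 lines: ell xmc pymc riw hlbx ogek zfvbx epx mbcx cmdim
Hunk 3: at line 2 remove [riw,hlbx,ogek] add [qrmpj,eghyi,vhqoc] -> 10 lines: ell xmc pymc qrmpj eghyi vhqoc zfvbx epx mbcx cmdim
Hunk 4: at line 4 remove [vhqoc,zfvbx,epx] add [zgnu,etif] -> 9 lines: ell xmc pymc qrmpj eghyi zgnu etif mbcx cmdim
Hunk 5: at line 6 remove [etif,mbcx] add [umu] -> 8 lines: ell xmc pymc qrmpj eghyi zgnu umu cmdim
Hunk 6: at line 4 remove [eghyi,zgnu] add [duw] -> 7 lines: ell xmc pymc qrmpj duw umu cmdim
Final line count: 7

Answer: 7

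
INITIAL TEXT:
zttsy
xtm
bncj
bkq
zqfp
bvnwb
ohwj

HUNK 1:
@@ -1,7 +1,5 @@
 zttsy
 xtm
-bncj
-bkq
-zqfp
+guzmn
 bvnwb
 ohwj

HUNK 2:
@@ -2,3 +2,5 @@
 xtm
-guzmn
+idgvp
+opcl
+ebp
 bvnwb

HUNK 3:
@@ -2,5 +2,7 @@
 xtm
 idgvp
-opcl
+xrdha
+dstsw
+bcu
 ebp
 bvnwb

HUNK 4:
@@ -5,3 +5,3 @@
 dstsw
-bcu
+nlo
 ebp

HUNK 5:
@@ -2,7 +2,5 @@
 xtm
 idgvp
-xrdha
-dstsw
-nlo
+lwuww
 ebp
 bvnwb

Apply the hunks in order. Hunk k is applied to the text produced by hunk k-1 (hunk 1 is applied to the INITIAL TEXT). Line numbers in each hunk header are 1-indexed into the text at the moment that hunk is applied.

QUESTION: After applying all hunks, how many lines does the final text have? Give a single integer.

Answer: 7

Derivation:
Hunk 1: at line 1 remove [bncj,bkq,zqfp] add [guzmn] -> 5 lines: zttsy xtm guzmn bvnwb ohwj
Hunk 2: at line 2 remove [guzmn] add [idgvp,opcl,ebp] -> 7 lines: zttsy xtm idgvp opcl ebp bvnwb ohwj
Hunk 3: at line 2 remove [opcl] add [xrdha,dstsw,bcu] -> 9 lines: zttsy xtm idgvp xrdha dstsw bcu ebp bvnwb ohwj
Hunk 4: at line 5 remove [bcu] add [nlo] -> 9 lines: zttsy xtm idgvp xrdha dstsw nlo ebp bvnwb ohwj
Hunk 5: at line 2 remove [xrdha,dstsw,nlo] add [lwuww] -> 7 lines: zttsy xtm idgvp lwuww ebp bvnwb ohwj
Final line count: 7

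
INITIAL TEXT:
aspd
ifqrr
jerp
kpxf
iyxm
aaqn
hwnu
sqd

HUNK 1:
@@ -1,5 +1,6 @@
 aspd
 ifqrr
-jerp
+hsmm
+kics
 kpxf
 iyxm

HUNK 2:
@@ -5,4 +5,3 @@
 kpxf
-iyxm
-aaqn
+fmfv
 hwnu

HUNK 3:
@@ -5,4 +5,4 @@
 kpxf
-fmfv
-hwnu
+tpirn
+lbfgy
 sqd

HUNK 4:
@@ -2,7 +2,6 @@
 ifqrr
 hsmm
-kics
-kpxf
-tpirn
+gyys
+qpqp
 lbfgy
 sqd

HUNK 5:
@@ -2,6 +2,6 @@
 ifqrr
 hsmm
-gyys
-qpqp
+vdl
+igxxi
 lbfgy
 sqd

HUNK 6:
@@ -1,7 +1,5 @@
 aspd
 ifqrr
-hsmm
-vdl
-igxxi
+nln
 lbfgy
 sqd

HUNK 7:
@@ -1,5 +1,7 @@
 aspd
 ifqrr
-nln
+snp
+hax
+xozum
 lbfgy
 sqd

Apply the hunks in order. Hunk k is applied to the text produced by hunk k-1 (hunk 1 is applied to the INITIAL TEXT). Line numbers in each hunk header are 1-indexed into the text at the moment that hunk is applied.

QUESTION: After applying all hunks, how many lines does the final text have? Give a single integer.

Hunk 1: at line 1 remove [jerp] add [hsmm,kics] -> 9 lines: aspd ifqrr hsmm kics kpxf iyxm aaqn hwnu sqd
Hunk 2: at line 5 remove [iyxm,aaqn] add [fmfv] -> 8 lines: aspd ifqrr hsmm kics kpxf fmfv hwnu sqd
Hunk 3: at line 5 remove [fmfv,hwnu] add [tpirn,lbfgy] -> 8 lines: aspd ifqrr hsmm kics kpxf tpirn lbfgy sqd
Hunk 4: at line 2 remove [kics,kpxf,tpirn] add [gyys,qpqp] -> 7 lines: aspd ifqrr hsmm gyys qpqp lbfgy sqd
Hunk 5: at line 2 remove [gyys,qpqp] add [vdl,igxxi] -> 7 lines: aspd ifqrr hsmm vdl igxxi lbfgy sqd
Hunk 6: at line 1 remove [hsmm,vdl,igxxi] add [nln] -> 5 lines: aspd ifqrr nln lbfgy sqd
Hunk 7: at line 1 remove [nln] add [snp,hax,xozum] -> 7 lines: aspd ifqrr snp hax xozum lbfgy sqd
Final line count: 7

Answer: 7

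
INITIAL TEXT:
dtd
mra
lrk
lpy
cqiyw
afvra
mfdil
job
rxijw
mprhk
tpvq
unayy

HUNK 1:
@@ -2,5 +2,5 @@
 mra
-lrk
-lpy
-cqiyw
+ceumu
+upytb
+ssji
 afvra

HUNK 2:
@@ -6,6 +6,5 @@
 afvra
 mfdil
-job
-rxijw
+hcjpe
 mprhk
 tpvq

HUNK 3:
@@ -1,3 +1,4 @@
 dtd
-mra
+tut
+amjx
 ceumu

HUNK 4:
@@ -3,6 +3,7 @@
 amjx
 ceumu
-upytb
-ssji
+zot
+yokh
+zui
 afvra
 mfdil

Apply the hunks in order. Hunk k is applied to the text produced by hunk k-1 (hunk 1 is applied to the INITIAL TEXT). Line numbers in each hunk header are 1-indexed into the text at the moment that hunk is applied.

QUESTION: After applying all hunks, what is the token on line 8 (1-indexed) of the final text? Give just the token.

Hunk 1: at line 2 remove [lrk,lpy,cqiyw] add [ceumu,upytb,ssji] -> 12 lines: dtd mra ceumu upytb ssji afvra mfdil job rxijw mprhk tpvq unayy
Hunk 2: at line 6 remove [job,rxijw] add [hcjpe] -> 11 lines: dtd mra ceumu upytb ssji afvra mfdil hcjpe mprhk tpvq unayy
Hunk 3: at line 1 remove [mra] add [tut,amjx] -> 12 lines: dtd tut amjx ceumu upytb ssji afvra mfdil hcjpe mprhk tpvq unayy
Hunk 4: at line 3 remove [upytb,ssji] add [zot,yokh,zui] -> 13 lines: dtd tut amjx ceumu zot yokh zui afvra mfdil hcjpe mprhk tpvq unayy
Final line 8: afvra

Answer: afvra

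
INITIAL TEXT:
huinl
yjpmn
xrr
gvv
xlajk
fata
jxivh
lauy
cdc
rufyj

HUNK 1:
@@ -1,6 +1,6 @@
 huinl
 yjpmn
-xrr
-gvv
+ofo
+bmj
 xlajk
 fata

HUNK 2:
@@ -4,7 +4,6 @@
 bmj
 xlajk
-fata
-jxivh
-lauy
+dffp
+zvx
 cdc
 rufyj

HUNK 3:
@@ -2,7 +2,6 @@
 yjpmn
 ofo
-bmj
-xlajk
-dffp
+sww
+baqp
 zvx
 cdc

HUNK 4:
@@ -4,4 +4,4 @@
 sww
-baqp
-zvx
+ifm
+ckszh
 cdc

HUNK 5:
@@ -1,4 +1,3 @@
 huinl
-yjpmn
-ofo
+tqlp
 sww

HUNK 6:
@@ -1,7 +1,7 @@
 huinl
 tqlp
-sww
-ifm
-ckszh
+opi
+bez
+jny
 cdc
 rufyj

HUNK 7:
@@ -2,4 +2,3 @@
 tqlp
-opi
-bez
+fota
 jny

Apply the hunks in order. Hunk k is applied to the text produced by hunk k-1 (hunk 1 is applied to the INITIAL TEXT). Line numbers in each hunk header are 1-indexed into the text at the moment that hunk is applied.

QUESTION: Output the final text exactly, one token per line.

Answer: huinl
tqlp
fota
jny
cdc
rufyj

Derivation:
Hunk 1: at line 1 remove [xrr,gvv] add [ofo,bmj] -> 10 lines: huinl yjpmn ofo bmj xlajk fata jxivh lauy cdc rufyj
Hunk 2: at line 4 remove [fata,jxivh,lauy] add [dffp,zvx] -> 9 lines: huinl yjpmn ofo bmj xlajk dffp zvx cdc rufyj
Hunk 3: at line 2 remove [bmj,xlajk,dffp] add [sww,baqp] -> 8 lines: huinl yjpmn ofo sww baqp zvx cdc rufyj
Hunk 4: at line 4 remove [baqp,zvx] add [ifm,ckszh] -> 8 lines: huinl yjpmn ofo sww ifm ckszh cdc rufyj
Hunk 5: at line 1 remove [yjpmn,ofo] add [tqlp] -> 7 lines: huinl tqlp sww ifm ckszh cdc rufyj
Hunk 6: at line 1 remove [sww,ifm,ckszh] add [opi,bez,jny] -> 7 lines: huinl tqlp opi bez jny cdc rufyj
Hunk 7: at line 2 remove [opi,bez] add [fota] -> 6 lines: huinl tqlp fota jny cdc rufyj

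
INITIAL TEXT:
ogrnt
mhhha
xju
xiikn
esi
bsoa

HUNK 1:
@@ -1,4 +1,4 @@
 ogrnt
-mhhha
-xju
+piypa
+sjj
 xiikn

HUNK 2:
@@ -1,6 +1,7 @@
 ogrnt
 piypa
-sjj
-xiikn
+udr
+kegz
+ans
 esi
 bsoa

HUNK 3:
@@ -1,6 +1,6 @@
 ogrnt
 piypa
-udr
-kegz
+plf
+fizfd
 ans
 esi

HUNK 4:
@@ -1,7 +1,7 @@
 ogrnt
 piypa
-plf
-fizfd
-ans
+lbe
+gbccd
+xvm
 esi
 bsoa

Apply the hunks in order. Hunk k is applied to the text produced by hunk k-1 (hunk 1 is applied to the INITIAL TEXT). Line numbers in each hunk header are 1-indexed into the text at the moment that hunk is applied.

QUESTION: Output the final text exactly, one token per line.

Hunk 1: at line 1 remove [mhhha,xju] add [piypa,sjj] -> 6 lines: ogrnt piypa sjj xiikn esi bsoa
Hunk 2: at line 1 remove [sjj,xiikn] add [udr,kegz,ans] -> 7 lines: ogrnt piypa udr kegz ans esi bsoa
Hunk 3: at line 1 remove [udr,kegz] add [plf,fizfd] -> 7 lines: ogrnt piypa plf fizfd ans esi bsoa
Hunk 4: at line 1 remove [plf,fizfd,ans] add [lbe,gbccd,xvm] -> 7 lines: ogrnt piypa lbe gbccd xvm esi bsoa

Answer: ogrnt
piypa
lbe
gbccd
xvm
esi
bsoa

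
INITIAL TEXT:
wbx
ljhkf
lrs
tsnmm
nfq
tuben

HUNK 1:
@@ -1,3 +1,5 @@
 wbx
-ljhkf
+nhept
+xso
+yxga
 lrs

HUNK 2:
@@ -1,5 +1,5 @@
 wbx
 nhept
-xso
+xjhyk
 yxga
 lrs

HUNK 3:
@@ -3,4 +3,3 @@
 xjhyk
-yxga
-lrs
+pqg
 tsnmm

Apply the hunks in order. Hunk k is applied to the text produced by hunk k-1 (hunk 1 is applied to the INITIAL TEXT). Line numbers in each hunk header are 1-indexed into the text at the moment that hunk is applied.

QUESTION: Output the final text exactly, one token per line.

Hunk 1: at line 1 remove [ljhkf] add [nhept,xso,yxga] -> 8 lines: wbx nhept xso yxga lrs tsnmm nfq tuben
Hunk 2: at line 1 remove [xso] add [xjhyk] -> 8 lines: wbx nhept xjhyk yxga lrs tsnmm nfq tuben
Hunk 3: at line 3 remove [yxga,lrs] add [pqg] -> 7 lines: wbx nhept xjhyk pqg tsnmm nfq tuben

Answer: wbx
nhept
xjhyk
pqg
tsnmm
nfq
tuben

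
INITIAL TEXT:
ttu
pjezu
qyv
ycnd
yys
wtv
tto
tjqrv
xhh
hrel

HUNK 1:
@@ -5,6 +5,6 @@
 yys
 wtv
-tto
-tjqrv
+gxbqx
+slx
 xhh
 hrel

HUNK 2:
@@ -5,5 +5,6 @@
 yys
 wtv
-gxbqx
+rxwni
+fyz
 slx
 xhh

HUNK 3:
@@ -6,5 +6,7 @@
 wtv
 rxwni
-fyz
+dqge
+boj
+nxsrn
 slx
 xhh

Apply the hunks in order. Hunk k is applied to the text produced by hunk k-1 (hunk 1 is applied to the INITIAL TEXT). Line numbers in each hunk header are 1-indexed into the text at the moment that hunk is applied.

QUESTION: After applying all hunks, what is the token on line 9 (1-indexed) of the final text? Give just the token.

Answer: boj

Derivation:
Hunk 1: at line 5 remove [tto,tjqrv] add [gxbqx,slx] -> 10 lines: ttu pjezu qyv ycnd yys wtv gxbqx slx xhh hrel
Hunk 2: at line 5 remove [gxbqx] add [rxwni,fyz] -> 11 lines: ttu pjezu qyv ycnd yys wtv rxwni fyz slx xhh hrel
Hunk 3: at line 6 remove [fyz] add [dqge,boj,nxsrn] -> 13 lines: ttu pjezu qyv ycnd yys wtv rxwni dqge boj nxsrn slx xhh hrel
Final line 9: boj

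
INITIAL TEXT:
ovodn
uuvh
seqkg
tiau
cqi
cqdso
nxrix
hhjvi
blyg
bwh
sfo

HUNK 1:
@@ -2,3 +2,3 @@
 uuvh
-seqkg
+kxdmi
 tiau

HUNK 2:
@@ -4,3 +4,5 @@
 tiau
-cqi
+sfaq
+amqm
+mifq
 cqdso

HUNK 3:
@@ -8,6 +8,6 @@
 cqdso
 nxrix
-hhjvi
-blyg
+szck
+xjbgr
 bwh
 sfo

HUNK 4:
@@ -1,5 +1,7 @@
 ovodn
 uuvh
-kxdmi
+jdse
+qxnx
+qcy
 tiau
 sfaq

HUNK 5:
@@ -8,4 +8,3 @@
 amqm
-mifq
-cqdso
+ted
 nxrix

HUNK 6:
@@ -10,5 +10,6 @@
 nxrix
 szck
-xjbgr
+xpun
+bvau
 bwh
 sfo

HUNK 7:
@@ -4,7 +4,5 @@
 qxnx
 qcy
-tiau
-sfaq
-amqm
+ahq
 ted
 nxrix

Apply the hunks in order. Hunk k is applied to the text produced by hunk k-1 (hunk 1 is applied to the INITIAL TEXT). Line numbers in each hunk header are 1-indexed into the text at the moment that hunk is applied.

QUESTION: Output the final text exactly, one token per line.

Hunk 1: at line 2 remove [seqkg] add [kxdmi] -> 11 lines: ovodn uuvh kxdmi tiau cqi cqdso nxrix hhjvi blyg bwh sfo
Hunk 2: at line 4 remove [cqi] add [sfaq,amqm,mifq] -> 13 lines: ovodn uuvh kxdmi tiau sfaq amqm mifq cqdso nxrix hhjvi blyg bwh sfo
Hunk 3: at line 8 remove [hhjvi,blyg] add [szck,xjbgr] -> 13 lines: ovodn uuvh kxdmi tiau sfaq amqm mifq cqdso nxrix szck xjbgr bwh sfo
Hunk 4: at line 1 remove [kxdmi] add [jdse,qxnx,qcy] -> 15 lines: ovodn uuvh jdse qxnx qcy tiau sfaq amqm mifq cqdso nxrix szck xjbgr bwh sfo
Hunk 5: at line 8 remove [mifq,cqdso] add [ted] -> 14 lines: ovodn uuvh jdse qxnx qcy tiau sfaq amqm ted nxrix szck xjbgr bwh sfo
Hunk 6: at line 10 remove [xjbgr] add [xpun,bvau] -> 15 lines: ovodn uuvh jdse qxnx qcy tiau sfaq amqm ted nxrix szck xpun bvau bwh sfo
Hunk 7: at line 4 remove [tiau,sfaq,amqm] add [ahq] -> 13 lines: ovodn uuvh jdse qxnx qcy ahq ted nxrix szck xpun bvau bwh sfo

Answer: ovodn
uuvh
jdse
qxnx
qcy
ahq
ted
nxrix
szck
xpun
bvau
bwh
sfo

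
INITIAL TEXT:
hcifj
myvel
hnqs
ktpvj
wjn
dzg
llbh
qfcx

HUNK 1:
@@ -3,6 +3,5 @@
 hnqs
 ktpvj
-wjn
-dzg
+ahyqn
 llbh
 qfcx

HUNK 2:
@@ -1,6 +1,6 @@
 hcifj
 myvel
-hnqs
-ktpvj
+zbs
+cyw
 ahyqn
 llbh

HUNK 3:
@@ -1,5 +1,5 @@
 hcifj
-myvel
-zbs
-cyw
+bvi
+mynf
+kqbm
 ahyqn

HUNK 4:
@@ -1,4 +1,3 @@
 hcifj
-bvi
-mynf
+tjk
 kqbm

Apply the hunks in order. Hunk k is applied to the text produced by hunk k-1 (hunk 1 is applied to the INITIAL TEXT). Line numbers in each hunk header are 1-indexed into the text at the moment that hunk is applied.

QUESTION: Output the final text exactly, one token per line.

Hunk 1: at line 3 remove [wjn,dzg] add [ahyqn] -> 7 lines: hcifj myvel hnqs ktpvj ahyqn llbh qfcx
Hunk 2: at line 1 remove [hnqs,ktpvj] add [zbs,cyw] -> 7 lines: hcifj myvel zbs cyw ahyqn llbh qfcx
Hunk 3: at line 1 remove [myvel,zbs,cyw] add [bvi,mynf,kqbm] -> 7 lines: hcifj bvi mynf kqbm ahyqn llbh qfcx
Hunk 4: at line 1 remove [bvi,mynf] add [tjk] -> 6 lines: hcifj tjk kqbm ahyqn llbh qfcx

Answer: hcifj
tjk
kqbm
ahyqn
llbh
qfcx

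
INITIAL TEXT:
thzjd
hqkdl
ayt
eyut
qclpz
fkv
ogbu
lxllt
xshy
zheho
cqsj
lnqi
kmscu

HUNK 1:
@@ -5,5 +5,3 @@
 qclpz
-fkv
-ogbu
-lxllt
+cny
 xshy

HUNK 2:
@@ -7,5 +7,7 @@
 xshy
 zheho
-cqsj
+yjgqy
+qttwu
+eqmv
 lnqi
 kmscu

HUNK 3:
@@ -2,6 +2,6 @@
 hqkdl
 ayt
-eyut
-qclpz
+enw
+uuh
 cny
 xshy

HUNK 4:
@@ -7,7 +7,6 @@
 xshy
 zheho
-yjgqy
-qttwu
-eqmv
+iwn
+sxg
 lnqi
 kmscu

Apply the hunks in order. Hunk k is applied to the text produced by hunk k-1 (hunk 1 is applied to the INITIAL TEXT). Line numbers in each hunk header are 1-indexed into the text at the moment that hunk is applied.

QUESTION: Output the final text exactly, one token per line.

Hunk 1: at line 5 remove [fkv,ogbu,lxllt] add [cny] -> 11 lines: thzjd hqkdl ayt eyut qclpz cny xshy zheho cqsj lnqi kmscu
Hunk 2: at line 7 remove [cqsj] add [yjgqy,qttwu,eqmv] -> 13 lines: thzjd hqkdl ayt eyut qclpz cny xshy zheho yjgqy qttwu eqmv lnqi kmscu
Hunk 3: at line 2 remove [eyut,qclpz] add [enw,uuh] -> 13 lines: thzjd hqkdl ayt enw uuh cny xshy zheho yjgqy qttwu eqmv lnqi kmscu
Hunk 4: at line 7 remove [yjgqy,qttwu,eqmv] add [iwn,sxg] -> 12 lines: thzjd hqkdl ayt enw uuh cny xshy zheho iwn sxg lnqi kmscu

Answer: thzjd
hqkdl
ayt
enw
uuh
cny
xshy
zheho
iwn
sxg
lnqi
kmscu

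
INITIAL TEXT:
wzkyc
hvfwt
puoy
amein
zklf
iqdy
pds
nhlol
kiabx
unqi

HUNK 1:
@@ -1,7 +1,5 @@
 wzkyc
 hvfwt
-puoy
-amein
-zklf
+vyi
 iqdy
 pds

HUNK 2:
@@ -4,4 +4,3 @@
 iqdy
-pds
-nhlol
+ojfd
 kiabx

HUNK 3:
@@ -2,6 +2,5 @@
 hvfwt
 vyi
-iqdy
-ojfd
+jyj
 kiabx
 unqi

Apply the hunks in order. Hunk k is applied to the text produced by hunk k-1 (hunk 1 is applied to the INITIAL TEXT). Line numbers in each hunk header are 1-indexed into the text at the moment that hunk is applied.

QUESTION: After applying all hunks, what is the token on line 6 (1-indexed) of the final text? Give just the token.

Hunk 1: at line 1 remove [puoy,amein,zklf] add [vyi] -> 8 lines: wzkyc hvfwt vyi iqdy pds nhlol kiabx unqi
Hunk 2: at line 4 remove [pds,nhlol] add [ojfd] -> 7 lines: wzkyc hvfwt vyi iqdy ojfd kiabx unqi
Hunk 3: at line 2 remove [iqdy,ojfd] add [jyj] -> 6 lines: wzkyc hvfwt vyi jyj kiabx unqi
Final line 6: unqi

Answer: unqi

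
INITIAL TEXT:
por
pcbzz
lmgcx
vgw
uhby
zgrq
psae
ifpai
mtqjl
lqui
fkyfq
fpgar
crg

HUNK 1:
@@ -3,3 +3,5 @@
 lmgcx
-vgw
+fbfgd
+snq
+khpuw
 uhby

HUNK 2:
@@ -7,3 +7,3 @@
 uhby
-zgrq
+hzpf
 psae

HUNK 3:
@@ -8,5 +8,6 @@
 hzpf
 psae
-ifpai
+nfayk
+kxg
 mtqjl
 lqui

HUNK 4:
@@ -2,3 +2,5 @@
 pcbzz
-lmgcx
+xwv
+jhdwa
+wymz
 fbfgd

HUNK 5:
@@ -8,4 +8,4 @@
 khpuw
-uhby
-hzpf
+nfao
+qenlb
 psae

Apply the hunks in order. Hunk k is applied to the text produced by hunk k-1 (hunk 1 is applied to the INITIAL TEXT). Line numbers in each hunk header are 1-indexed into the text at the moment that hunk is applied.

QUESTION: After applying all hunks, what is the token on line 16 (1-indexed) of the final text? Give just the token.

Answer: fkyfq

Derivation:
Hunk 1: at line 3 remove [vgw] add [fbfgd,snq,khpuw] -> 15 lines: por pcbzz lmgcx fbfgd snq khpuw uhby zgrq psae ifpai mtqjl lqui fkyfq fpgar crg
Hunk 2: at line 7 remove [zgrq] add [hzpf] -> 15 lines: por pcbzz lmgcx fbfgd snq khpuw uhby hzpf psae ifpai mtqjl lqui fkyfq fpgar crg
Hunk 3: at line 8 remove [ifpai] add [nfayk,kxg] -> 16 lines: por pcbzz lmgcx fbfgd snq khpuw uhby hzpf psae nfayk kxg mtqjl lqui fkyfq fpgar crg
Hunk 4: at line 2 remove [lmgcx] add [xwv,jhdwa,wymz] -> 18 lines: por pcbzz xwv jhdwa wymz fbfgd snq khpuw uhby hzpf psae nfayk kxg mtqjl lqui fkyfq fpgar crg
Hunk 5: at line 8 remove [uhby,hzpf] add [nfao,qenlb] -> 18 lines: por pcbzz xwv jhdwa wymz fbfgd snq khpuw nfao qenlb psae nfayk kxg mtqjl lqui fkyfq fpgar crg
Final line 16: fkyfq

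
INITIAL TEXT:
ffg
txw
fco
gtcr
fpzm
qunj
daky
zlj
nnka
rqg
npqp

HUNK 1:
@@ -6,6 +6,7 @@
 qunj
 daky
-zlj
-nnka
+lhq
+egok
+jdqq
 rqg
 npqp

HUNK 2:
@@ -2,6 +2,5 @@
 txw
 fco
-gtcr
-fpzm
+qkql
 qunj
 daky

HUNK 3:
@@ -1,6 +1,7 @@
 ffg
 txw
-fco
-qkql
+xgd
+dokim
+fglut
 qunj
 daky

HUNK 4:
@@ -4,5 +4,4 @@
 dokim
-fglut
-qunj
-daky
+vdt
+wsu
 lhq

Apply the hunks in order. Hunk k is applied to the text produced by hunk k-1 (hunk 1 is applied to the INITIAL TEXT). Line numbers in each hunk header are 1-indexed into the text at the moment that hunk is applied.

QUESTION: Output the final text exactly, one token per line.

Answer: ffg
txw
xgd
dokim
vdt
wsu
lhq
egok
jdqq
rqg
npqp

Derivation:
Hunk 1: at line 6 remove [zlj,nnka] add [lhq,egok,jdqq] -> 12 lines: ffg txw fco gtcr fpzm qunj daky lhq egok jdqq rqg npqp
Hunk 2: at line 2 remove [gtcr,fpzm] add [qkql] -> 11 lines: ffg txw fco qkql qunj daky lhq egok jdqq rqg npqp
Hunk 3: at line 1 remove [fco,qkql] add [xgd,dokim,fglut] -> 12 lines: ffg txw xgd dokim fglut qunj daky lhq egok jdqq rqg npqp
Hunk 4: at line 4 remove [fglut,qunj,daky] add [vdt,wsu] -> 11 lines: ffg txw xgd dokim vdt wsu lhq egok jdqq rqg npqp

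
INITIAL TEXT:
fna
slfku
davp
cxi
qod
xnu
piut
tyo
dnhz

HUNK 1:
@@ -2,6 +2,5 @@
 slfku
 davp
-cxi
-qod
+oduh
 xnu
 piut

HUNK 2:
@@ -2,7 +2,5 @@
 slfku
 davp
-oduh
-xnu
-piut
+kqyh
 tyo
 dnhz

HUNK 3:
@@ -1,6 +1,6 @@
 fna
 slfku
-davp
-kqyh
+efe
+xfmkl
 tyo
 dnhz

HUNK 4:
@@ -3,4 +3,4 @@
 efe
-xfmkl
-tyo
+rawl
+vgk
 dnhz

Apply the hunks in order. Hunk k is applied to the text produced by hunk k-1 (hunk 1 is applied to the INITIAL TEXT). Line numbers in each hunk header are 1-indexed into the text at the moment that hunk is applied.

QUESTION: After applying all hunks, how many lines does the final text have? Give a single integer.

Answer: 6

Derivation:
Hunk 1: at line 2 remove [cxi,qod] add [oduh] -> 8 lines: fna slfku davp oduh xnu piut tyo dnhz
Hunk 2: at line 2 remove [oduh,xnu,piut] add [kqyh] -> 6 lines: fna slfku davp kqyh tyo dnhz
Hunk 3: at line 1 remove [davp,kqyh] add [efe,xfmkl] -> 6 lines: fna slfku efe xfmkl tyo dnhz
Hunk 4: at line 3 remove [xfmkl,tyo] add [rawl,vgk] -> 6 lines: fna slfku efe rawl vgk dnhz
Final line count: 6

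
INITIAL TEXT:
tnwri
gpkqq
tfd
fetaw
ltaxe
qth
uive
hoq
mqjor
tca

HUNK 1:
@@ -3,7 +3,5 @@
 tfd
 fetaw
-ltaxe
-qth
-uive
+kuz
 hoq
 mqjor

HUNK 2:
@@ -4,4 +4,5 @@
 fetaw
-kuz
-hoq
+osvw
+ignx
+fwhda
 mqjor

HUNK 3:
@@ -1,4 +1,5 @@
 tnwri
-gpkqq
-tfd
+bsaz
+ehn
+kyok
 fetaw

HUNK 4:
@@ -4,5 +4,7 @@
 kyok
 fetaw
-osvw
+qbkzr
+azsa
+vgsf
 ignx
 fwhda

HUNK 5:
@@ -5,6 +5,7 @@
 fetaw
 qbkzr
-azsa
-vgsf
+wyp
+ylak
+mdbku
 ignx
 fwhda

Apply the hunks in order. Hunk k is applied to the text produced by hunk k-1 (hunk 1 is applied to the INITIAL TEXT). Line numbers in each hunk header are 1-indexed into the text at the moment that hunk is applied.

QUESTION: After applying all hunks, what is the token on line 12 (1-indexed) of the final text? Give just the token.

Hunk 1: at line 3 remove [ltaxe,qth,uive] add [kuz] -> 8 lines: tnwri gpkqq tfd fetaw kuz hoq mqjor tca
Hunk 2: at line 4 remove [kuz,hoq] add [osvw,ignx,fwhda] -> 9 lines: tnwri gpkqq tfd fetaw osvw ignx fwhda mqjor tca
Hunk 3: at line 1 remove [gpkqq,tfd] add [bsaz,ehn,kyok] -> 10 lines: tnwri bsaz ehn kyok fetaw osvw ignx fwhda mqjor tca
Hunk 4: at line 4 remove [osvw] add [qbkzr,azsa,vgsf] -> 12 lines: tnwri bsaz ehn kyok fetaw qbkzr azsa vgsf ignx fwhda mqjor tca
Hunk 5: at line 5 remove [azsa,vgsf] add [wyp,ylak,mdbku] -> 13 lines: tnwri bsaz ehn kyok fetaw qbkzr wyp ylak mdbku ignx fwhda mqjor tca
Final line 12: mqjor

Answer: mqjor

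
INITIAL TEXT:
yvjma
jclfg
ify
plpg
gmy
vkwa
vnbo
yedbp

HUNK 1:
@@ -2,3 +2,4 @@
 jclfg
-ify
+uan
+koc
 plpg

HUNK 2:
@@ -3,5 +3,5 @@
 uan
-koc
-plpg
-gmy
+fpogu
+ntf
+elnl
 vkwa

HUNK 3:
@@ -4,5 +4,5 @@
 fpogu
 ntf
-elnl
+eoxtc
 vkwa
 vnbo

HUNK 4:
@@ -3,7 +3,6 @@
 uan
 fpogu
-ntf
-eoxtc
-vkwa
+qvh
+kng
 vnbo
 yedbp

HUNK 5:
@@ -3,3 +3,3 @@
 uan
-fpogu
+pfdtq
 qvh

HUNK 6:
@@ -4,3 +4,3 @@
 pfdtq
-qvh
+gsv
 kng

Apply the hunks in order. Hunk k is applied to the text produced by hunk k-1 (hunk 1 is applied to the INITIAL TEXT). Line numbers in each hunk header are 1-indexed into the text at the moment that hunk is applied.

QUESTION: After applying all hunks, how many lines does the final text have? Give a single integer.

Hunk 1: at line 2 remove [ify] add [uan,koc] -> 9 lines: yvjma jclfg uan koc plpg gmy vkwa vnbo yedbp
Hunk 2: at line 3 remove [koc,plpg,gmy] add [fpogu,ntf,elnl] -> 9 lines: yvjma jclfg uan fpogu ntf elnl vkwa vnbo yedbp
Hunk 3: at line 4 remove [elnl] add [eoxtc] -> 9 lines: yvjma jclfg uan fpogu ntf eoxtc vkwa vnbo yedbp
Hunk 4: at line 3 remove [ntf,eoxtc,vkwa] add [qvh,kng] -> 8 lines: yvjma jclfg uan fpogu qvh kng vnbo yedbp
Hunk 5: at line 3 remove [fpogu] add [pfdtq] -> 8 lines: yvjma jclfg uan pfdtq qvh kng vnbo yedbp
Hunk 6: at line 4 remove [qvh] add [gsv] -> 8 lines: yvjma jclfg uan pfdtq gsv kng vnbo yedbp
Final line count: 8

Answer: 8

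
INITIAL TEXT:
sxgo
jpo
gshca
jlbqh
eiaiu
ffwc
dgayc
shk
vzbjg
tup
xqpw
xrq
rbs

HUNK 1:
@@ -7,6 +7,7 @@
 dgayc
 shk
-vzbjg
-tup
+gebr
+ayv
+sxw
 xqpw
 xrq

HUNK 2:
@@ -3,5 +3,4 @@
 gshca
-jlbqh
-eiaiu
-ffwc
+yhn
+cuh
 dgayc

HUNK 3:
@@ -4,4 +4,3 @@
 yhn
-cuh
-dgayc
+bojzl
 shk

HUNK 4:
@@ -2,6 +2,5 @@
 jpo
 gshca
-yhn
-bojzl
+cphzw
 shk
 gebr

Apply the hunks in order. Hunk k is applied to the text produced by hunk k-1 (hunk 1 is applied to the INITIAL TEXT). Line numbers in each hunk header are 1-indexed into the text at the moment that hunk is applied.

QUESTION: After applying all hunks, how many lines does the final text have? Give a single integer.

Answer: 11

Derivation:
Hunk 1: at line 7 remove [vzbjg,tup] add [gebr,ayv,sxw] -> 14 lines: sxgo jpo gshca jlbqh eiaiu ffwc dgayc shk gebr ayv sxw xqpw xrq rbs
Hunk 2: at line 3 remove [jlbqh,eiaiu,ffwc] add [yhn,cuh] -> 13 lines: sxgo jpo gshca yhn cuh dgayc shk gebr ayv sxw xqpw xrq rbs
Hunk 3: at line 4 remove [cuh,dgayc] add [bojzl] -> 12 lines: sxgo jpo gshca yhn bojzl shk gebr ayv sxw xqpw xrq rbs
Hunk 4: at line 2 remove [yhn,bojzl] add [cphzw] -> 11 lines: sxgo jpo gshca cphzw shk gebr ayv sxw xqpw xrq rbs
Final line count: 11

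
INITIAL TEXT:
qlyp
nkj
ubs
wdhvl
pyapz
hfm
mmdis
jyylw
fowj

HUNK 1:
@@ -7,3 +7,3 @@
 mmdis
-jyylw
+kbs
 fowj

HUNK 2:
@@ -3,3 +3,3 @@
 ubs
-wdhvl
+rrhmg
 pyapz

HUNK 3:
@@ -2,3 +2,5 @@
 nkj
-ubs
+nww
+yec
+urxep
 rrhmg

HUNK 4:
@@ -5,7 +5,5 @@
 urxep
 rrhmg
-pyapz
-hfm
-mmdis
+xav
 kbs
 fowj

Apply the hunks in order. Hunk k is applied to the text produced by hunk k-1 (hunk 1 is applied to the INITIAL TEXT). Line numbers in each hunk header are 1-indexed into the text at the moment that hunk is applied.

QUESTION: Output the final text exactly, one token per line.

Hunk 1: at line 7 remove [jyylw] add [kbs] -> 9 lines: qlyp nkj ubs wdhvl pyapz hfm mmdis kbs fowj
Hunk 2: at line 3 remove [wdhvl] add [rrhmg] -> 9 lines: qlyp nkj ubs rrhmg pyapz hfm mmdis kbs fowj
Hunk 3: at line 2 remove [ubs] add [nww,yec,urxep] -> 11 lines: qlyp nkj nww yec urxep rrhmg pyapz hfm mmdis kbs fowj
Hunk 4: at line 5 remove [pyapz,hfm,mmdis] add [xav] -> 9 lines: qlyp nkj nww yec urxep rrhmg xav kbs fowj

Answer: qlyp
nkj
nww
yec
urxep
rrhmg
xav
kbs
fowj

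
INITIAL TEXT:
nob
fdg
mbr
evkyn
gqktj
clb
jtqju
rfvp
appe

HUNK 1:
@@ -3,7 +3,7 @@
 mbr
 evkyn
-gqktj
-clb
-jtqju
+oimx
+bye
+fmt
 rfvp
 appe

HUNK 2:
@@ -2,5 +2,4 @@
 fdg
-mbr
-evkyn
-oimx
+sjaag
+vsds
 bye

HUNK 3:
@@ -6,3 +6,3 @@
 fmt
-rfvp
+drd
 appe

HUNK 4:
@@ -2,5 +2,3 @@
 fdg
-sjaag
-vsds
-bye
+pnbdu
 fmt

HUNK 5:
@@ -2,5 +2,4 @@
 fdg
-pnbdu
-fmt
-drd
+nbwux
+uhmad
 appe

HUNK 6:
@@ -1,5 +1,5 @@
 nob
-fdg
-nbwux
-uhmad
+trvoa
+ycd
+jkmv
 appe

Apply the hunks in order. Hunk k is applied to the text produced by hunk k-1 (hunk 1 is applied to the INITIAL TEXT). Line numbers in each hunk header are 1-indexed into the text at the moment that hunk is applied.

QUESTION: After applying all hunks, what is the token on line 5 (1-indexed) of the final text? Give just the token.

Hunk 1: at line 3 remove [gqktj,clb,jtqju] add [oimx,bye,fmt] -> 9 lines: nob fdg mbr evkyn oimx bye fmt rfvp appe
Hunk 2: at line 2 remove [mbr,evkyn,oimx] add [sjaag,vsds] -> 8 lines: nob fdg sjaag vsds bye fmt rfvp appe
Hunk 3: at line 6 remove [rfvp] add [drd] -> 8 lines: nob fdg sjaag vsds bye fmt drd appe
Hunk 4: at line 2 remove [sjaag,vsds,bye] add [pnbdu] -> 6 lines: nob fdg pnbdu fmt drd appe
Hunk 5: at line 2 remove [pnbdu,fmt,drd] add [nbwux,uhmad] -> 5 lines: nob fdg nbwux uhmad appe
Hunk 6: at line 1 remove [fdg,nbwux,uhmad] add [trvoa,ycd,jkmv] -> 5 lines: nob trvoa ycd jkmv appe
Final line 5: appe

Answer: appe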